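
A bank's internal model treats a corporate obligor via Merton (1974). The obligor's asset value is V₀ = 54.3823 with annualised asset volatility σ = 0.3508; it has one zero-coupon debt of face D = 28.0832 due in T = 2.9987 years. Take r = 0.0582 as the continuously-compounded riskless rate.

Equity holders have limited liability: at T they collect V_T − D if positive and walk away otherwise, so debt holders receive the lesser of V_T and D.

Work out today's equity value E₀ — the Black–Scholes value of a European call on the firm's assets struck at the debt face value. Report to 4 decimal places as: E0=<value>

Equity is a call on the firm's assets struck at D = 28.0832:
d₁ = [ln(V₀/D) + (r + σ²/2)T] / (σ√T)
   = [ln(54.3823/28.0832) + (0.0582 + 0.5·0.3508²)·2.9987] / (0.3508·√2.9987)
   = [0.660867 + 0.359035] / 0.607472 = 1.678930
d₂ = d₁ − σ√T = 1.678930 − 0.607472 = 1.071458
N(d₁) = 0.953417,  N(d₂) = 0.858018,  e^(−rT) = 0.839856
E₀ = V₀·N(d₁) − D·e^(−rT)·N(d₂)
   = 54.3823·0.953417 − 28.0832·0.839856·0.858018 = 31.611923

E0=31.6119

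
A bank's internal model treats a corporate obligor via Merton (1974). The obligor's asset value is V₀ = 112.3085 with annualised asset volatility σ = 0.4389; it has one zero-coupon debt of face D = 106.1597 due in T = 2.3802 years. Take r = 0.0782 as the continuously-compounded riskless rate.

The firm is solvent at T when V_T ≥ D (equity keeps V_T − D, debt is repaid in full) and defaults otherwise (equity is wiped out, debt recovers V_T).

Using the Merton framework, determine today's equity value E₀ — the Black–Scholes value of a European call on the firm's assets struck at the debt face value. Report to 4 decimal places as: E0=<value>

Equity is a call on the firm's assets struck at D = 106.1597:
d₁ = [ln(V₀/D) + (r + σ²/2)T] / (σ√T)
   = [ln(112.3085/106.1597) + (0.0782 + 0.5·0.4389²)·2.3802] / (0.4389·√2.3802)
   = [0.056305 + 0.415384] / 0.677130 = 0.696601
d₂ = d₁ − σ√T = 0.696601 − 0.677130 = 0.019470
N(d₁) = 0.756974,  N(d₂) = 0.507767,  e^(−rT) = 0.830164
E₀ = V₀·N(d₁) − D·e^(−rT)·N(d₂)
   = 112.3085·0.756974 − 106.1597·0.830164·0.507767 = 40.265068

E0=40.2651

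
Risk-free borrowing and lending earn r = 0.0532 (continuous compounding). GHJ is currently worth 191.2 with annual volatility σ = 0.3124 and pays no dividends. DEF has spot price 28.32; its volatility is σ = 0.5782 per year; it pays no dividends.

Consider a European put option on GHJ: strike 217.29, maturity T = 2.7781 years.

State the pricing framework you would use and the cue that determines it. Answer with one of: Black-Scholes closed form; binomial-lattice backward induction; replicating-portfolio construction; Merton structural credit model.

Key observation: with GHJ following a GBM at constant σ and r, the European put struck at 217.29 prices in closed form — nothing here needs a stepwise model or a balance sheet.

framework: Black-Scholes closed form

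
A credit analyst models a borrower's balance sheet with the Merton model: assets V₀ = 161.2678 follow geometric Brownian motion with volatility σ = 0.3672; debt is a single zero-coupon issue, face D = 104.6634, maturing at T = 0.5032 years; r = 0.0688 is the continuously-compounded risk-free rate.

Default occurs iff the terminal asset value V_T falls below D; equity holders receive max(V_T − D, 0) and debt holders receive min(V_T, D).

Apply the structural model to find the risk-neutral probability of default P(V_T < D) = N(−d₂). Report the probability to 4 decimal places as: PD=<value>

PD=0.0482

Equity is a call on the firm's assets struck at D = 104.6634:
d₁ = [ln(V₀/D) + (r + σ²/2)T] / (σ√T)
   = [ln(161.2678/104.6634) + (0.0688 + 0.5·0.3672²)·0.5032] / (0.3672·√0.5032)
   = [0.432317 + 0.068545] / 0.260479 = 1.922847
d₂ = d₁ − σ√T = 1.922847 − 0.260479 = 1.662368
risk-neutral PD = N(−d₂) = N(-1.662368) = 0.048219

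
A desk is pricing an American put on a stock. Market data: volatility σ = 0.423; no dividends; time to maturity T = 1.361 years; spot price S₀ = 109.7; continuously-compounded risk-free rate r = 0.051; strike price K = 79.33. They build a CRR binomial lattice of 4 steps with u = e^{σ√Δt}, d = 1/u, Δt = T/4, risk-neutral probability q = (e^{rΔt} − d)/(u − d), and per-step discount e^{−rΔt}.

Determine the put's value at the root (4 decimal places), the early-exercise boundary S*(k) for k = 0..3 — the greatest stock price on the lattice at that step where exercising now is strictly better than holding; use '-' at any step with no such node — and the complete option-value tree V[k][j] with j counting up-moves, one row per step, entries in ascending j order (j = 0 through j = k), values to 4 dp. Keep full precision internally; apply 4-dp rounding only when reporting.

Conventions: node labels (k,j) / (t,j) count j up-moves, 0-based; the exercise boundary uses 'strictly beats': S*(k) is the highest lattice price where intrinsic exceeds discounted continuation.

Δt=0.34025, u=1.27985, d=0.78134, q=0.47374, disc=e^(-rΔt)=0.98280
k=4 terminal: V=max(K-S,0) → 38.4439 12.3583 0.0000 0.0000 0.0000
k=3: j=0 S=52.3279 intr=27.0021 cont=25.6374 V=27.0021[EX]; j=1 S=85.7134 intr=0.0000 cont=6.3918 V=6.3918[hold]; j=2 S=140.3991 intr=0.0000 cont=0.0000 V=0.0000[hold]; j=3 S=229.9747 intr=0.0000 cont=0.0000 V=0.0000[hold]  S*(3)=52.3279
k=2: j=0 S=66.9717 intr=12.3583 cont=16.9416 V=16.9416[hold]; j=1 S=109.7000 intr=0.0000 cont=3.3059 V=3.3059[hold]; j=2 S=179.6893 intr=0.0000 cont=0.0000 V=0.0000[hold]  S*(2)=-
k=1: j=0 S=85.7134 intr=0.0000 cont=10.3015 V=10.3015[hold]; j=1 S=140.3991 intr=0.0000 cont=1.7098 V=1.7098[hold]  S*(1)=-
k=0: j=0 S=109.7000 intr=0.0000 cont=6.1241 V=6.1241[hold]  S*(0)=-

price = 6.1241
boundary = - - - 52.3279
tree:
6.1241
10.3015 1.7098
16.9416 3.3059 0.0000
27.0021 6.3918 0.0000 0.0000
38.4439 12.3583 0.0000 0.0000 0.0000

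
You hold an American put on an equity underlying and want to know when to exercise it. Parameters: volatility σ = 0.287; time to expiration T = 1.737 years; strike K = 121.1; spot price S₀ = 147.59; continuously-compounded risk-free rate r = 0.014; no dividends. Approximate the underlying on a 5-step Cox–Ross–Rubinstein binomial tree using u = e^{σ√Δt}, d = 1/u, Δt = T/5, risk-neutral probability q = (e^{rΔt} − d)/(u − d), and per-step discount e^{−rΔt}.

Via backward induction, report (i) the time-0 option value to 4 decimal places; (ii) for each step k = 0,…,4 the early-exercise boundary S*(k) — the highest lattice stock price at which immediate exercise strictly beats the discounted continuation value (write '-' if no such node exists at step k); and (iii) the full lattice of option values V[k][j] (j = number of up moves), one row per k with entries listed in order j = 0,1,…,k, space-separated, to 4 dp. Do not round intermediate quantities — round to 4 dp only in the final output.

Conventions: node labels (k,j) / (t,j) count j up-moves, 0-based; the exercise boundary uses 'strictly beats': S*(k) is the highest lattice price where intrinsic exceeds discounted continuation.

Δt=0.34740, u=1.18431, d=0.84437, q=0.47215, disc=e^(-rΔt)=0.99515
k=5 terminal: V=max(K-S,0) → 57.7522 32.2491 0.0000 0.0000 0.0000 0.0000
k=4: j=0 S=75.0234 intr=46.0766 cont=45.4891 V=46.0766[EX]; j=1 S=105.2269 intr=15.8731 cont=16.9400 V=16.9400[hold]; j=2 S=147.5900 intr=0.0000 cont=0.0000 V=0.0000[hold]; j=3 S=207.0080 intr=0.0000 cont=0.0000 V=0.0000[hold]; j=4 S=290.3470 intr=0.0000 cont=0.0000 V=0.0000[hold]  S*(4)=75.0234
k=3: j=0 S=88.8509 intr=32.2491 cont=32.1629 V=32.2491[EX]; j=1 S=124.6212 intr=0.0000 cont=8.8984 V=8.8984[hold]; j=2 S=174.7922 intr=0.0000 cont=0.0000 V=0.0000[hold]; j=3 S=245.1615 intr=0.0000 cont=0.0000 V=0.0000[hold]  S*(3)=88.8509
k=2: j=0 S=105.2269 intr=15.8731 cont=21.1210 V=21.1210[hold]; j=1 S=147.5900 intr=0.0000 cont=4.6742 V=4.6742[hold]; j=2 S=207.0080 intr=0.0000 cont=0.0000 V=0.0000[hold]  S*(2)=-
k=1: j=0 S=124.6212 intr=0.0000 cont=13.2908 V=13.2908[hold]; j=1 S=174.7922 intr=0.0000 cont=2.4553 V=2.4553[hold]  S*(1)=-
k=0: j=0 S=147.5900 intr=0.0000 cont=8.1351 V=8.1351[hold]  S*(0)=-

price = 8.1351
boundary = - - - 88.8509 75.0234
tree:
8.1351
13.2908 2.4553
21.1210 4.6742 0.0000
32.2491 8.8984 0.0000 0.0000
46.0766 16.9400 0.0000 0.0000 0.0000
57.7522 32.2491 0.0000 0.0000 0.0000 0.0000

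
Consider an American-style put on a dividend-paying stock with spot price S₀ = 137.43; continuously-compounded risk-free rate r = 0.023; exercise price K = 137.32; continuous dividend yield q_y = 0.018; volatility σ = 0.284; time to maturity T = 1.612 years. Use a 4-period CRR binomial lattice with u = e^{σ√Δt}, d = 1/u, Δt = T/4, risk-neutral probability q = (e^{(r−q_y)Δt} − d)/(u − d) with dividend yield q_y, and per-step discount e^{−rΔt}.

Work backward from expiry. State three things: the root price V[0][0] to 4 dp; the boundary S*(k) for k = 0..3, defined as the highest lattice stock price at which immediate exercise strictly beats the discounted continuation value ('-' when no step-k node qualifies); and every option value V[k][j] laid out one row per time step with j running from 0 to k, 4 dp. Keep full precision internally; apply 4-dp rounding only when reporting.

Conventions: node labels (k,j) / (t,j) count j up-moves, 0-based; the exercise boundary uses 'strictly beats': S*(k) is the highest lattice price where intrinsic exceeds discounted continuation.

Δt=0.40300  u=1.19756  d=0.83503  q=0.46061  discount=0.99077
step 4 (expiry): payoffs max(K−S,0) = 70.5031 41.4939 0.0000 0.0000 0.0000
step 3: (k=3,j=0): S=80.0175, K−S=57.3025, hold=56.6139 ⇒ V=57.3025 exercise | (k=3,j=1): S=114.7579, K−S=22.5621, hold=22.1748 ⇒ V=22.5621 exercise | (k=3,j=2): S=164.5813, K−S=0.0000, hold=0.0000 ⇒ V=0.0000 continue | (k=3,j=3): S=236.0359, K−S=0.0000, hold=0.0000 ⇒ V=0.0000 continue  boundary S*=114.7579
step 2: (k=2,j=0): S=95.8261, K−S=41.4939, hold=40.9195 ⇒ V=41.4939 exercise | (k=2,j=1): S=137.4300, K−S=0.0000, hold=12.0574 ⇒ V=12.0574 continue | (k=2,j=2): S=197.0966, K−S=0.0000, hold=0.0000 ⇒ V=0.0000 continue  boundary S*=95.8261
step 1: (k=1,j=0): S=114.7579, K−S=22.5621, hold=27.6773 ⇒ V=27.6773 continue | (k=1,j=1): S=164.5813, K−S=0.0000, hold=6.4436 ⇒ V=6.4436 continue  boundary S*=-
step 0: (k=0,j=0): S=137.4300, K−S=0.0000, hold=17.7317 ⇒ V=17.7317 continue  boundary S*=-

price = 17.7317
boundary = - - 95.8261 114.7579
tree:
17.7317
27.6773 6.4436
41.4939 12.0574 0.0000
57.3025 22.5621 0.0000 0.0000
70.5031 41.4939 0.0000 0.0000 0.0000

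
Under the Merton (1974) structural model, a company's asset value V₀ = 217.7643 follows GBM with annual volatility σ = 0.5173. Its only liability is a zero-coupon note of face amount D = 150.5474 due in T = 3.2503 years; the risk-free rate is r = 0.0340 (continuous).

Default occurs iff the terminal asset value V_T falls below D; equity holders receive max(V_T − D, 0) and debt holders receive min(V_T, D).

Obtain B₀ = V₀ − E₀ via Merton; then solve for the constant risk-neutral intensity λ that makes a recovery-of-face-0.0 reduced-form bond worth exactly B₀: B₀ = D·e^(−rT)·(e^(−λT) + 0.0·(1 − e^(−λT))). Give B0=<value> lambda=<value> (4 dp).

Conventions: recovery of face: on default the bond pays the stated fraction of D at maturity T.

B0=105.5592 lambda=0.0752

Equity is a call on the firm's assets struck at D = 150.5474:
d₁ = [ln(V₀/D) + (r + σ²/2)T] / (σ√T)
   = [ln(217.7643/150.5474) + (0.0340 + 0.5·0.5173²)·3.2503] / (0.5173·√3.2503)
   = [0.369135 + 0.545399] / 0.932619 = 0.980609
d₂ = d₁ − σ√T = 0.980609 − 0.932619 = 0.047990
N(d₁) = 0.836607,  N(d₂) = 0.519138,  e^(−rT) = 0.895377
E₀ = V₀·N(d₁) − D·e^(−rT)·N(d₂)
   = 217.7643·0.836607 − 150.5474·0.895377·0.519138 = 112.205096
B₀ = V₀ − E₀ = 217.7643 − 112.205096 = 105.559204
e^(−λT) = (B₀·e^(rT)/D − 0)/(1 − 0) = (105.5592·1.116848/150.5474 − 0)/1 = 0.78309924
λ = −ln(0.78309924)/3.2503 = 0.075223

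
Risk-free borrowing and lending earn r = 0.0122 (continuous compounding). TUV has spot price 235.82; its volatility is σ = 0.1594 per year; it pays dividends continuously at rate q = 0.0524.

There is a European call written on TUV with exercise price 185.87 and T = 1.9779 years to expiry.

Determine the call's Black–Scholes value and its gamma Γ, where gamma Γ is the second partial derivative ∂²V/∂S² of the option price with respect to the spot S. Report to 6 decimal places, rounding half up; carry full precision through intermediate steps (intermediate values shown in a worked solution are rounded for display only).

price = 37.358223
Γ = 0.004864

σ√T = 0.1594·√1.9779 = 0.224177
d₁ = (ln(S/K) + (r−q+σ²/2)T) / (σ√T) = (ln(235.82/185.87) + (0.0122−0.0524+0.1594²/2)·1.9779) / 0.224177 = (0.238021 − 0.054384) / 0.224177 = 0.819163
d₂ = d₁ − σ√T = 0.819163 − 0.224177 = 0.594987
e^{−rT} = 0.976158
e^{−qT} = 0.901548
N(d₁) = 0.793653,  N(d₂) = 0.724074
Call price V = S·e^{−qT}·N(d₁) − K·e^{−rT}·N(d₂) = 168.733129 − 131.374906 = 37.358223
φ(d₁) = (1/√(2π))·e^{−d₁²/2} = 0.285232
Γ = e^{−qT}·φ(d₁) / (S·σ·√T) = 0.004864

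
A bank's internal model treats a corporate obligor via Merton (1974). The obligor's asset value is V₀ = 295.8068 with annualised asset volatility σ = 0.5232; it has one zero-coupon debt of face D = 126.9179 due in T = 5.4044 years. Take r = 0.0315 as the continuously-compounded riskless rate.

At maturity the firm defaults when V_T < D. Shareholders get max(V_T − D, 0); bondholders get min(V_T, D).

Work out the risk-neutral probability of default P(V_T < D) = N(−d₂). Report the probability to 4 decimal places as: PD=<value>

With assets at 295.8068 and a single debt payment of 126.9179 at 5.4044 years:
d₁ = [ln(V₀/D) + (r + σ²/2)T] / (σ√T)
   = [ln(295.8068/126.9179) + (0.0315 + 0.5·0.5232²)·5.4044] / (0.5232·√5.4044)
   = [0.846166 + 0.909934] / 1.216302 = 1.443803
d₂ = d₁ − σ√T = 1.443803 − 1.216302 = 0.227500
risk-neutral PD = N(−d₂) = N(-0.227500) = 0.410017

PD=0.4100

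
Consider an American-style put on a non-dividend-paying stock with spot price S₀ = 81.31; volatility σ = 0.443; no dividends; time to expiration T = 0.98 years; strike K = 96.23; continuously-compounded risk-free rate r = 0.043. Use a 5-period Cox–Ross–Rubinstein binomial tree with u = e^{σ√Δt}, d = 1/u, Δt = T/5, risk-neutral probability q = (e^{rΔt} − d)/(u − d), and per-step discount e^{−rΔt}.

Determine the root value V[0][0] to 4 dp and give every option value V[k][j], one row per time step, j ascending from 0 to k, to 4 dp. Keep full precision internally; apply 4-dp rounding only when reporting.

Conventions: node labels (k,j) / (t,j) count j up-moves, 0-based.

params: Δt=0.19600 u=1.21668 d=0.82191 q=0.47256 e^(-rΔt)=0.99161
t_5 payoffs: 65.7324 51.0843 29.4005 0.0000 0.0000 0.0000
k=4: node(4,0) S=37.1057 payoff=59.1243 vs cont=58.3167 → 59.1243 [stop]  node(4,1) S=54.9278 payoff=41.3022 vs cont=40.4946 → 41.3022 [stop]  node(4,2) S=81.3100 payoff=14.9200 vs cont=15.3767 → 15.3767 [wait]  node(4,3) S=120.3637 payoff=0.0000 vs cont=0.0000 → 0.0000 [wait]  node(4,4) S=178.1751 payoff=0.0000 vs cont=0.0000 → 0.0000 [wait]
k=3: node(3,0) S=45.1457 payoff=51.0843 vs cont=50.2767 → 51.0843 [stop]  node(3,1) S=66.8295 payoff=29.4005 vs cont=28.8069 → 29.4005 [stop]  node(3,2) S=98.9281 payoff=0.0000 vs cont=8.0422 → 8.0422 [wait]  node(3,3) S=146.4439 payoff=0.0000 vs cont=0.0000 → 0.0000 [wait]
k=2: node(2,0) S=54.9278 payoff=41.3022 vs cont=40.4946 → 41.3022 [stop]  node(2,1) S=81.3100 payoff=14.9200 vs cont=19.1453 → 19.1453 [wait]  node(2,2) S=120.3637 payoff=0.0000 vs cont=4.2061 → 4.2061 [wait]
k=1: node(1,0) S=66.8295 payoff=29.4005 vs cont=30.5728 → 30.5728 [wait]  node(1,1) S=98.9281 payoff=0.0000 vs cont=11.9841 → 11.9841 [wait]
k=0: node(0,0) S=81.3100 payoff=14.9200 vs cont=21.6056 → 21.6056 [wait]

price = 21.6056
tree:
21.6056
30.5728 11.9841
41.3022 19.1453 4.2061
51.0843 29.4005 8.0422 0.0000
59.1243 41.3022 15.3767 0.0000 0.0000
65.7324 51.0843 29.4005 0.0000 0.0000 0.0000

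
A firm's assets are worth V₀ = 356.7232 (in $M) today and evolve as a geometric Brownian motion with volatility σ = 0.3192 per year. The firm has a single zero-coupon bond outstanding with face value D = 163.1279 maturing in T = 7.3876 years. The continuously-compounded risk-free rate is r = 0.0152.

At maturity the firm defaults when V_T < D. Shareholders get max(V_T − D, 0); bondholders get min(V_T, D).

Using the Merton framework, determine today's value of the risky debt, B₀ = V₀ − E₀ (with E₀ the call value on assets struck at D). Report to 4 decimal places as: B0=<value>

Work the structural quantities from V₀ = 356.7232 against face 163.1279:
d₁ = [ln(V₀/D) + (r + σ²/2)T] / (σ√T)
   = [ln(356.7232/163.1279) + (0.0152 + 0.5·0.3192²)·7.3876] / (0.3192·√7.3876)
   = [0.782426 + 0.488648] / 0.867590 = 1.465062
d₂ = d₁ − σ√T = 1.465062 − 0.867590 = 0.597472
N(d₁) = 0.928548,  N(d₂) = 0.724904,  e^(−rT) = 0.893784
E₀ = V₀·N(d₁) − D·e^(−rT)·N(d₂)
   = 356.7232·0.928548 − 163.1279·0.893784·0.724904 = 225.542872
B₀ = V₀ − E₀ = 356.7232 − 225.542872 = 131.180328

B0=131.1803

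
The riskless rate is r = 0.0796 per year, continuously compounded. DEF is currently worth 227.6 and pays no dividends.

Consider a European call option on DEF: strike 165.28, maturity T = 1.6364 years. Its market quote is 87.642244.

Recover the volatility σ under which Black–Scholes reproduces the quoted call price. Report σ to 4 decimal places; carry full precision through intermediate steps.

sigma = 0.3220

At σ = 0.3220 the Black–Scholes value reproduces the quote:
σ√T = 0.322·√1.6364 = 0.411908
d₁ = (ln(S/K) + (r+σ²/2)T) / (σ√T) = (ln(227.6/165.28) + (0.0796+0.322²/2)·1.6364) / 0.411908 = (0.319949 + 0.215092) / 0.411908 = 1.298931
d₂ = d₁ − σ√T = 1.298931 − 0.411908 = 0.887022
e^{−rT} = 0.877869
N(d₁) = 0.903016,  N(d₂) = 0.812467
V = S·N(d₁) − K·e^{−rT}·N(d₂) = 205.526471 − 117.884228 = 87.642244 (the observed quote) — the price is monotone increasing in volatility, hence this σ is the only solution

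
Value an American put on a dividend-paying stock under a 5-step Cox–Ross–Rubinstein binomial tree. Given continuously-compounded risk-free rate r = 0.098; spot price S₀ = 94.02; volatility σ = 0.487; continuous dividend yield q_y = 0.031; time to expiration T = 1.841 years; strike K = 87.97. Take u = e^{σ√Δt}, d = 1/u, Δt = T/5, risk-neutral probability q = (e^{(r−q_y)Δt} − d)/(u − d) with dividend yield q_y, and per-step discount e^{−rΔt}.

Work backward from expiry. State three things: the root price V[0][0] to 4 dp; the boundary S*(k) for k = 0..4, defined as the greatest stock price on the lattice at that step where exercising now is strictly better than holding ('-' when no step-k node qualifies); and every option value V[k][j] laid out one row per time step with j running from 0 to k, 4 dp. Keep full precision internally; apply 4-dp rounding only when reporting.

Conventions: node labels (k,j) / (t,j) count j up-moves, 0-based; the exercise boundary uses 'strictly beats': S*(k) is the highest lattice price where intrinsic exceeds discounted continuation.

Δt=0.36820, u=1.34381, d=0.74415, q=0.46831, disc=e^(-rΔt)=0.96456
k=5 terminal: V=max(K-S,0) → 66.5149 49.2258 18.0048 0.0000 0.0000 0.0000
k=4: j=0 S=28.8316 intr=59.1384 cont=56.3480 V=59.1384[EX]; j=1 S=52.0648 intr=35.9052 cont=33.3784 V=35.9052[EX]; j=2 S=94.0200 intr=0.0000 cont=9.2337 V=9.2337[hold]; j=3 S=169.7838 intr=0.0000 cont=0.0000 V=0.0000[hold]; j=4 S=306.6000 intr=0.0000 cont=0.0000 V=0.0000[hold]  S*(4)=52.0648
k=3: j=0 S=38.7442 intr=49.2258 cont=46.5479 V=49.2258[EX]; j=1 S=69.9652 intr=18.0048 cont=22.5850 V=22.5850[hold]; j=2 S=126.3450 intr=0.0000 cont=4.7355 V=4.7355[hold]; j=3 S=228.1572 intr=0.0000 cont=0.0000 V=0.0000[hold]  S*(3)=38.7442
k=2: j=0 S=52.0648 intr=35.9052 cont=35.4473 V=35.9052[EX]; j=1 S=94.0200 intr=0.0000 cont=13.7218 V=13.7218[hold]; j=2 S=169.7838 intr=0.0000 cont=2.4286 V=2.4286[hold]  S*(2)=52.0648
k=1: j=0 S=69.9652 intr=18.0048 cont=24.6122 V=24.6122[hold]; j=1 S=126.3450 intr=0.0000 cont=8.1342 V=8.1342[hold]  S*(1)=-
k=0: j=0 S=94.0200 intr=0.0000 cont=16.2967 V=16.2967[hold]  S*(0)=-

price = 16.2967
boundary = - - 52.0648 38.7442 52.0648
tree:
16.2967
24.6122 8.1342
35.9052 13.7218 2.4286
49.2258 22.5850 4.7355 0.0000
59.1384 35.9052 9.2337 0.0000 0.0000
66.5149 49.2258 18.0048 0.0000 0.0000 0.0000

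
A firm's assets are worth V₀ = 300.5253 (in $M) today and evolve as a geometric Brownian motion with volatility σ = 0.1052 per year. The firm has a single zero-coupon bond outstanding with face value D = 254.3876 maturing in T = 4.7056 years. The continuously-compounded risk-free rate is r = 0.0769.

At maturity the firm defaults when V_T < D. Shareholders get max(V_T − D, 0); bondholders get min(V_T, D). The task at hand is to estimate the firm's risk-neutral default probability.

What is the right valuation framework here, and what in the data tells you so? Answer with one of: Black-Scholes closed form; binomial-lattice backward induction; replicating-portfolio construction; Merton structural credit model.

framework: Merton structural credit model

Key observation: the question is about default risk generated by asset-value dynamics against a debt face of 254.3876 — the structural framework prices exactly that.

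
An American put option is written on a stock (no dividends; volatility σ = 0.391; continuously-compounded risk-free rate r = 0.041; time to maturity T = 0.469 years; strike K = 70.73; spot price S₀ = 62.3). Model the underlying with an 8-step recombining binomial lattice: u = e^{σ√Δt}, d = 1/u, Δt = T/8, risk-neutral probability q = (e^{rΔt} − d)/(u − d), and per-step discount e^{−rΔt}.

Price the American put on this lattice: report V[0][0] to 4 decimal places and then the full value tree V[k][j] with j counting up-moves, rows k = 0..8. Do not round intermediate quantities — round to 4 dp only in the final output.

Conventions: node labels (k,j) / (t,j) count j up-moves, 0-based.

Δt=0.05862  u=1.09930  d=0.90967  q=0.48904  discount=0.99760
step 8 (expiry): payoffs max(K−S,0) = 41.5177 35.4282 28.0694 19.1766 8.4300 0.0000 0.0000 0.0000 0.0000
k=7: (k=7,j=0): S=32.1131, K−S=38.6169, hold=38.4471 ⇒ V=38.6169 exercise | (k=7,j=1): S=38.8072, K−S=31.9228, hold=31.7530 ⇒ V=31.9228 exercise | (k=7,j=2): S=46.8967, K−S=23.8333, hold=23.6635 ⇒ V=23.8333 exercise | (k=7,j=3): S=56.6726, K−S=14.0574, hold=13.8876 ⇒ V=14.0574 exercise | (k=7,j=4): S=68.4862, K−S=2.2438, hold=4.2970 ⇒ V=4.2970 continue | (k=7,j=5): S=82.7625, K−S=0.0000, hold=0.0000 ⇒ V=0.0000 continue | (k=7,j=6): S=100.0148, K−S=0.0000, hold=0.0000 ⇒ V=0.0000 continue | (k=7,j=7): S=120.8633, K−S=0.0000, hold=0.0000 ⇒ V=0.0000 continue
k=6: (k=6,j=0): S=35.3018, K−S=35.4282, hold=35.2584 ⇒ V=35.4282 exercise | (k=6,j=1): S=42.6606, K−S=28.0694, hold=27.8996 ⇒ V=28.0694 exercise | (k=6,j=2): S=51.5534, K−S=19.1766, hold=19.0068 ⇒ V=19.1766 exercise | (k=6,j=3): S=62.3000, K−S=8.4300, hold=9.2619 ⇒ V=9.2619 continue | (k=6,j=4): S=75.2867, K−S=0.0000, hold=2.1903 ⇒ V=2.1903 continue | (k=6,j=5): S=90.9806, K−S=0.0000, hold=0.0000 ⇒ V=0.0000 continue | (k=6,j=6): S=109.9460, K−S=0.0000, hold=0.0000 ⇒ V=0.0000 continue
k=5: (k=5,j=0): S=38.8072, K−S=31.9228, hold=31.7530 ⇒ V=31.9228 exercise | (k=5,j=1): S=46.8967, K−S=23.8333, hold=23.6635 ⇒ V=23.8333 exercise | (k=5,j=2): S=56.6726, K−S=14.0574, hold=14.2935 ⇒ V=14.2935 continue | (k=5,j=3): S=68.4862, K−S=2.2438, hold=5.7897 ⇒ V=5.7897 continue | (k=5,j=4): S=82.7625, K−S=0.0000, hold=1.1165 ⇒ V=1.1165 continue | (k=5,j=5): S=100.0148, K−S=0.0000, hold=0.0000 ⇒ V=0.0000 continue
k=4: (k=4,j=0): S=42.6606, K−S=28.0694, hold=27.8996 ⇒ V=28.0694 exercise | (k=4,j=1): S=51.5534, K−S=19.1766, hold=19.1219 ⇒ V=19.1766 exercise | (k=4,j=2): S=62.3000, K−S=8.4300, hold=10.1105 ⇒ V=10.1105 continue | (k=4,j=3): S=75.2867, K−S=0.0000, hold=3.4959 ⇒ V=3.4959 continue | (k=4,j=4): S=90.9806, K−S=0.0000, hold=0.5691 ⇒ V=0.5691 continue
k=3: (k=3,j=0): S=46.8967, K−S=23.8333, hold=23.6635 ⇒ V=23.8333 exercise | (k=3,j=1): S=56.6726, K−S=14.0574, hold=14.7075 ⇒ V=14.7075 continue | (k=3,j=2): S=68.4862, K−S=2.2438, hold=6.8592 ⇒ V=6.8592 continue | (k=3,j=3): S=82.7625, K−S=0.0000, hold=2.0596 ⇒ V=2.0596 continue
k=2: (k=2,j=0): S=51.5534, K−S=19.1766, hold=19.3239 ⇒ V=19.3239 continue | (k=2,j=1): S=62.3000, K−S=8.4300, hold=10.8432 ⇒ V=10.8432 continue | (k=2,j=2): S=75.2867, K−S=0.0000, hold=4.5012 ⇒ V=4.5012 continue
k=1: (k=1,j=0): S=56.6726, K−S=14.0574, hold=15.1401 ⇒ V=15.1401 continue | (k=1,j=1): S=68.4862, K−S=2.2438, hold=7.7231 ⇒ V=7.7231 continue
k=0: (k=0,j=0): S=62.3000, K−S=8.4300, hold=11.4852 ⇒ V=11.4852 continue

price = 11.4852
tree:
11.4852
15.1401 7.7231
19.3239 10.8432 4.5012
23.8333 14.7075 6.8592 2.0596
28.0694 19.1766 10.1105 3.4959 0.5691
31.9228 23.8333 14.2935 5.7897 1.1165 0.0000
35.4282 28.0694 19.1766 9.2619 2.1903 0.0000 0.0000
38.6169 31.9228 23.8333 14.0574 4.2970 0.0000 0.0000 0.0000
41.5177 35.4282 28.0694 19.1766 8.4300 0.0000 0.0000 0.0000 0.0000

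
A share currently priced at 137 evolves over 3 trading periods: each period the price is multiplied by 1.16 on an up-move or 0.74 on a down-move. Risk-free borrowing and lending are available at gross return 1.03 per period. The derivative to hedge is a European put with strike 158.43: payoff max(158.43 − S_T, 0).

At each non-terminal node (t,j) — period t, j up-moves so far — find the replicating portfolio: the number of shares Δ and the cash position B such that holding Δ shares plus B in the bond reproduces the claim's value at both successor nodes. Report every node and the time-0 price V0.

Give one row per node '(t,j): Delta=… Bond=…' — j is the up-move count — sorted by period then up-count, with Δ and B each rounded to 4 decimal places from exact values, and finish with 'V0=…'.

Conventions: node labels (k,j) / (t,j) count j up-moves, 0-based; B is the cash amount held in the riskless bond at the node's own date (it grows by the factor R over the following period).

(0,0): Delta=-0.5672 Bond=102.3890
(1,0): Delta=-1.0000 Bond=149.3355
(1,1): Delta=-0.4435 Bond=85.7927
(2,0): Delta=-1.0000 Bond=153.8155
(2,1): Delta=-1.0000 Bond=153.8155
(2,2): Delta=-0.2843 Bond=59.0272
V0=24.6793

The replicating-portfolio and risk-neutral prices coincide; use p* = (1.03−0.74)/(1.16−0.74) = 0.6905 for the latter.
Terminal payoffs: V(3,0)=102.9143, V(3,1)=71.4054, V(3,2)=22.0131, V(3,3)=0.0000
Node (2,0) S=75.0212: V=(p*·71.4054+(1−p*)·102.9143)/1.03=78.7943; Δ=(71.4054−102.9143)/(87.0246−55.5157)=-1.0000; B=V−Δ·S=153.8155
Node (2,1) S=117.6008: V=(p*·22.0131+(1−p*)·71.4054)/1.03=36.2147; Δ=(22.0131−71.4054)/(136.4169−87.0246)=-1.0000; B=V−Δ·S=153.8155
Node (2,2) S=184.3472: V=(p*·0.0000+(1−p*)·22.0131)/1.03=6.6151; Δ=(0.0000−22.0131)/(213.8428−136.4169)=-0.2843; B=V−Δ·S=59.0272
Node (1,0) S=101.3800: V=(p*·36.2147+(1−p*)·78.7943)/1.03=47.9555; Δ=(36.2147−78.7943)/(117.6008−75.0212)=-1.0000; B=V−Δ·S=149.3355
Node (1,1) S=158.9200: V=(p*·6.6151+(1−p*)·36.2147)/1.03=15.3174; Δ=(6.6151−36.2147)/(184.3472−117.6008)=-0.4435; B=V−Δ·S=85.7927
Node (0,0) S=137.0000: V=(p*·15.3174+(1−p*)·47.9555)/1.03=24.6793; Δ=(15.3174−47.9555)/(158.9200−101.3800)=-0.5672; B=V−Δ·S=102.3890
Check: Δ(0,0)·S0 + B(0,0) = 24.6793 = V0.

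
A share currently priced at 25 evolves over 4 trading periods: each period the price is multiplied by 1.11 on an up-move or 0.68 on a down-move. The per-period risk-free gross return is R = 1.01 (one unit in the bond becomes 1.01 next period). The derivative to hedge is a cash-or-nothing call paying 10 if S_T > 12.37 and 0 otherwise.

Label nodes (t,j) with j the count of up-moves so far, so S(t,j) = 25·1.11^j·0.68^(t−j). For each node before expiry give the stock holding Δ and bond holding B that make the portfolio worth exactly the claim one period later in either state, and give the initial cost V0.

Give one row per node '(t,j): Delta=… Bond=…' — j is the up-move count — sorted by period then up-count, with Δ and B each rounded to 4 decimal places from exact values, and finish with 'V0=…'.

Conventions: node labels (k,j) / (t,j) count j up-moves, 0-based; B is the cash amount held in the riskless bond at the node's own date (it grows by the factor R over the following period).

(0,0): Delta=0.1124 Bond=6.4001
(1,0): Delta=0.4787 Bond=0.2377
(1,1): Delta=0.0444 Bond=8.3509
(2,0): Delta=1.5286 Bond=-11.8972
(2,1): Delta=0.2838 Bond=3.9180
(2,2): Delta=0.0000 Bond=9.8030
(3,0): Delta=0.0000 Bond=0.0000
(3,1): Delta=1.8124 Bond=-15.6574
(3,2): Delta=0.0000 Bond=9.9010
(3,3): Delta=0.0000 Bond=9.9010
V0=9.2107

Under the risk-neutral measure, an up-move has probability p* = (R−d)/(u−d) = 0.7674 and values discount at R = 1.01.
At maturity the claim pays: V(4,0)=0.0000, V(4,1)=0.0000, V(4,2)=10.0000, V(4,3)=10.0000, V(4,4)=10.0000
Node (3,0) S=7.8608: V=(p*·0.0000+(1−p*)·0.0000)/1.01=0.0000; Δ=(0.0000−0.0000)/(8.7255−5.3453)=0.0000; B=V−Δ·S=0.0000
Node (3,1) S=12.8316: V=(p*·10.0000+(1−p*)·0.0000)/1.01=7.5984; Δ=(10.0000−0.0000)/(14.2431−8.7255)=1.8124; B=V−Δ·S=-15.6574
Node (3,2) S=20.9457: V=(p*·10.0000+(1−p*)·10.0000)/1.01=9.9010; Δ=(10.0000−10.0000)/(23.2497−14.2431)=0.0000; B=V−Δ·S=9.9010
Node (3,3) S=34.1908: V=(p*·10.0000+(1−p*)·10.0000)/1.01=9.9010; Δ=(10.0000−10.0000)/(37.9518−23.2497)=0.0000; B=V−Δ·S=9.9010
Node (2,0) S=11.5600: V=(p*·7.5984+(1−p*)·0.0000)/1.01=5.7736; Δ=(7.5984−0.0000)/(12.8316−7.8608)=1.5286; B=V−Δ·S=-11.8972
Node (2,1) S=18.8700: V=(p*·9.9010+(1−p*)·7.5984)/1.01=9.2728; Δ=(9.9010−7.5984)/(20.9457−12.8316)=0.2838; B=V−Δ·S=3.9180
Node (2,2) S=30.8025: V=(p*·9.9010+(1−p*)·9.9010)/1.01=9.8030; Δ=(9.9010−9.9010)/(34.1908−20.9457)=0.0000; B=V−Δ·S=9.8030
Node (1,0) S=17.0000: V=(p*·9.2728+(1−p*)·5.7736)/1.01=8.3753; Δ=(9.2728−5.7736)/(18.8700−11.5600)=0.4787; B=V−Δ·S=0.2377
Node (1,1) S=27.7500: V=(p*·9.8030+(1−p*)·9.2728)/1.01=9.5838; Δ=(9.8030−9.2728)/(30.8025−18.8700)=0.0444; B=V−Δ·S=8.3509
Node (0,0) S=25.0000: V=(p*·9.5838+(1−p*)·8.3753)/1.01=9.2107; Δ=(9.5838−8.3753)/(27.7500−17.0000)=0.1124; B=V−Δ·S=6.4001
Verification: the root portfolio costs Δ(0,0)·S0 + B(0,0) = 9.2107, matching V0.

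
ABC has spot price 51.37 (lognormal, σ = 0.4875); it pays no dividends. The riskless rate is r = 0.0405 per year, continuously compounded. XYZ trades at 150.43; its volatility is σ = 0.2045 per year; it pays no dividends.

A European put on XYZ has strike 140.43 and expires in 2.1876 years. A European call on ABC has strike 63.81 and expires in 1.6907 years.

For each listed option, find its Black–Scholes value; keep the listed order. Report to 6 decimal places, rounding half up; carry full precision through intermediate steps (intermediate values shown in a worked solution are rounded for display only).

price(XYZ put K=140.43) = 8.010386
price(ABC call K=63.81) = 10.052710

[XYZ put K=140.43]
σ√T = 0.2045·√2.1876 = 0.302466
d₁ = (ln(S/K) + (r+σ²/2)T) / (σ√T) = (ln(150.43/140.43) + (0.0405+0.2045²/2)·2.1876) / 0.302466 = (0.068789 + 0.134341) / 0.302466 = 0.671577
d₂ = d₁ − σ√T = 0.671577 − 0.302466 = 0.369110
e^{−rT} = 0.915214
N(−d₁) = 0.250927,  N(−d₂) = 0.356023
price = K·e^{−rT}·N(−d₂) − S·N(−d₁) = 45.757267 − 37.746881 = 8.010386
[ABC call K=63.81]
σ√T = 0.4875·√1.6907 = 0.633881
d₁ = (ln(S/K) + (r+σ²/2)T) / (σ√T) = (ln(51.37/63.81) + (0.0405+0.4875²/2)·1.6907) / 0.633881 = (-0.216856 + 0.269376) / 0.633881 = 0.082855
d₂ = d₁ − σ√T = 0.082855 − 0.633881 = -0.551026
e^{−rT} = 0.933818
N(d₁) = 0.533017,  N(d₂) = 0.290808
price = S·N(d₁) − K·e^{−rT}·N(d₂) = 27.381070 − 17.328360 = 10.052710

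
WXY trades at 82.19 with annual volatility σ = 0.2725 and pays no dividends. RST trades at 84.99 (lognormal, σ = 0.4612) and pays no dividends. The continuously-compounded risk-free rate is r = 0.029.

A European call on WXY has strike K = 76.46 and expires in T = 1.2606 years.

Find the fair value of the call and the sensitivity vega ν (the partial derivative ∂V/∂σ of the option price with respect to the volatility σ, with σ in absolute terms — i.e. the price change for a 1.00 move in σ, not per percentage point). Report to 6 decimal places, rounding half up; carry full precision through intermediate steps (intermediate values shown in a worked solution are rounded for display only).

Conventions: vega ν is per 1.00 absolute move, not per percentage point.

price = 14.303040
ν = 32.346964

σ√T = 0.2725·√1.2606 = 0.305953
d₁ = (ln(S/K) + (r+σ²/2)T) / (σ√T) = (ln(82.19/76.46) + (0.029+0.2725²/2)·1.2606) / 0.305953 = (0.072266 + 0.083361) / 0.305953 = 0.508663
d₂ = d₁ − σ√T = 0.508663 − 0.305953 = 0.202709
e^{−rT} = 0.964103
N(d₁) = 0.694506,  N(d₂) = 0.580319
Call price V = S·N(d₁) − K·e^{−rT}·N(d₂) = 57.081419 − 42.778379 = 14.303040
φ(d₁) = (1/√(2π))·e^{−d₁²/2} = 0.350531
ν = S·φ(d₁)·√T = 32.346964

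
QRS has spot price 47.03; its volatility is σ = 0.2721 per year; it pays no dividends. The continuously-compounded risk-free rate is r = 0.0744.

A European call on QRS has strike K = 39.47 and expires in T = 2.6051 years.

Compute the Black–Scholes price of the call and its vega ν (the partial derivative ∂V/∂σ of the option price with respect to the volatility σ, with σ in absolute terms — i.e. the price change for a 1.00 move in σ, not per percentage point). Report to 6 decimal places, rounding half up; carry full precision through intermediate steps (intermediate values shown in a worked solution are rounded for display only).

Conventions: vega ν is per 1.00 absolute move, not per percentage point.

σ√T = 0.2721·√2.6051 = 0.439178
d₁ = (ln(S/K) + (r+σ²/2)T) / (σ√T) = (ln(47.03/39.47) + (0.0744+0.2721²/2)·2.6051) / 0.439178 = (0.175245 + 0.290258) / 0.439178 = 1.059941
d₂ = d₁ − σ√T = 1.059941 − 0.439178 = 0.620763
e^{−rT} = 0.823807
N(d₁) = 0.855414,  N(d₂) = 0.732622
Call price V = S·N(d₁) − K·e^{−rT}·N(d₂) = 40.230134 − 23.821685 = 16.408449
φ(d₁) = (1/√(2π))·e^{−d₁²/2} = 0.227484
ν = S·φ(d₁)·√T = 17.267829

price = 16.408449
ν = 17.267829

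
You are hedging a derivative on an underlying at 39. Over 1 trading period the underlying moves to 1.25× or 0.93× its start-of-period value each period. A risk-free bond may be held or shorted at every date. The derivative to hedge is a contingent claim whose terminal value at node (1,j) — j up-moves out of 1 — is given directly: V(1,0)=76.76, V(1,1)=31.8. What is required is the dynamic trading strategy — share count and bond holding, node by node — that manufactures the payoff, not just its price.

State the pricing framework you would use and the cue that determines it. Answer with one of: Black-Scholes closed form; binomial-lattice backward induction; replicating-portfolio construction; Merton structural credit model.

framework: replicating-portfolio construction

Key observation: what is demanded is not a single number but the (Δ, B) position at each node of the 1.25/0.93 tree starting at 39; constructing those positions is the replicating-portfolio method.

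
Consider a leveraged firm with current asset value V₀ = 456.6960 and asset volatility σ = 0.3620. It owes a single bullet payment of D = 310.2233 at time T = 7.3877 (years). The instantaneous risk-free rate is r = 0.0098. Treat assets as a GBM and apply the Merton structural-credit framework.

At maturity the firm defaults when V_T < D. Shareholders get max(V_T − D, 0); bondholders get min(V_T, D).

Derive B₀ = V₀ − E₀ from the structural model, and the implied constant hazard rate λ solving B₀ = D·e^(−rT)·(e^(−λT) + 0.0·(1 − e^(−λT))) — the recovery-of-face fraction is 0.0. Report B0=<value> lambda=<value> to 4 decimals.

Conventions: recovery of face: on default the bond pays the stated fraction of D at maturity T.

Equity is a call on the firm's assets struck at D = 310.2233:
d₁ = [ln(V₀/D) + (r + σ²/2)T] / (σ√T)
   = [ln(456.6960/310.2233) + (0.0098 + 0.5·0.3620²)·7.3877] / (0.3620·√7.3877)
   = [0.386726 + 0.556456] / 0.983928 = 0.958589
d₂ = d₁ − σ√T = 0.958589 − 0.983928 = -0.025339
N(d₁) = 0.831117,  N(d₂) = 0.489892,  e^(−rT) = 0.930159
E₀ = V₀·N(d₁) − D·e^(−rT)·N(d₂)
   = 456.6960·0.831117 − 310.2233·0.930159·0.489892 = 238.205930
B₀ = V₀ − E₀ = 456.6960 − 238.205930 = 218.490070
e^(−λT) = (B₀·e^(rT)/D − 0)/(1 − 0) = (218.4901·1.075085/310.2233 − 0)/1 = 0.75718157
λ = −ln(0.75718157)/7.3877 = 0.037651

B0=218.4901 lambda=0.0377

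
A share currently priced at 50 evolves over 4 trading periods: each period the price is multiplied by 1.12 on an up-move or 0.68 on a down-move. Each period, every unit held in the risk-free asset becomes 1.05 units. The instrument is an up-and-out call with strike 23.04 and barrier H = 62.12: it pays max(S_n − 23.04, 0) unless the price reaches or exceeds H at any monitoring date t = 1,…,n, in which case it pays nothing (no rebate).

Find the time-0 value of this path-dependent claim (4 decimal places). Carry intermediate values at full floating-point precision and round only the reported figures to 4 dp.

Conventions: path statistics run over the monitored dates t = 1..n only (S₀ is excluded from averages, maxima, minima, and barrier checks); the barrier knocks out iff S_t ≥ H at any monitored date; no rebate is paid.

No-arbitrage gives p* = (R−d)/(u−d) = 0.8409: enumerate every path, weight its payoff by its p*-probability, and discount by R^4.
Enumerate all 2^4 = 16 price paths (U = up ×1.12, D = down ×0.68); each path with k up-moves has probability p*^k·(1−p*)^(4−k).
DDDD: M=34.0000, payoff=0.0000, prob=0.000641
UDDD: M=56.0000, payoff=0.0000, prob=0.003386
DUDD: M=38.0800, payoff=0.0000, prob=0.003386
UUDD: M=62.7200, payoff=0.0000, prob=0.017897
DDUD: M=34.0000, payoff=0.0000, prob=0.003386
UDUD: M=56.0000, payoff=5.9617, prob=0.017897
DUUD: M=42.6496, payoff=5.9617, prob=0.017897
UUUD: M=70.2464, payoff=0.0000, prob=0.094600
DDDU: M=34.0000, payoff=0.0000, prob=0.003386
UDDU: M=56.0000, payoff=5.9617, prob=0.017897
DUDU: M=38.0800, payoff=5.9617, prob=0.017897
UUDU: M=62.7200, payoff=0.0000, prob=0.094600
DDUU: M=34.0000, payoff=5.9617, prob=0.017897
UDUU: M=56.0000, payoff=24.7276, prob=0.094600
DUUU: M=47.7676, payoff=24.7276, prob=0.094600
UUUU: M=78.6760, payoff=0.0000, prob=0.500030
Price = Σ prob·payoff / R^4 = 5.211963 / 1.215506 = 4.2879

price = 4.2879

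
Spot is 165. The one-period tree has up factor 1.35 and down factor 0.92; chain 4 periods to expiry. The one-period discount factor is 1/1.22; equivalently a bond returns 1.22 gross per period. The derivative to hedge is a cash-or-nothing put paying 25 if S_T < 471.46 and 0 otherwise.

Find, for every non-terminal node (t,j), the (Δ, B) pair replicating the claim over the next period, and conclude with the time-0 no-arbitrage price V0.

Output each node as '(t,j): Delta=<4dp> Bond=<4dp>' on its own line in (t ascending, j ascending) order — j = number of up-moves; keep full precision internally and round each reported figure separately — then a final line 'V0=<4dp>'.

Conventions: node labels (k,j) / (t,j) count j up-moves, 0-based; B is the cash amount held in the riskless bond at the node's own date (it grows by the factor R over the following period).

Under the risk-neutral measure, an up-move has probability p* = (R−d)/(u−d) = 0.6977 and values discount at R = 1.22.
Payoffs at expiry: V(4,0)=25.0000, V(4,1)=25.0000, V(4,2)=25.0000, V(4,3)=25.0000, V(4,4)=0.0000
(3,0): S=128.4835. Δ = (V_up−V_dn)/(S_up−S_dn) = (25.0000−25.0000)/(173.4528−118.2048) = 0.0000. V = [p*·25.0000 + (1−p*)·25.0000]/1.22 = 20.4918. B = V − Δ·S = 20.4918.
(3,1): S=188.5356. Δ = (V_up−V_dn)/(S_up−S_dn) = (25.0000−25.0000)/(254.5231−173.4528) = 0.0000. V = [p*·25.0000 + (1−p*)·25.0000]/1.22 = 20.4918. B = V − Δ·S = 20.4918.
(3,2): S=276.6555. Δ = (V_up−V_dn)/(S_up−S_dn) = (25.0000−25.0000)/(373.4849−254.5231) = 0.0000. V = [p*·25.0000 + (1−p*)·25.0000]/1.22 = 20.4918. B = V − Δ·S = 20.4918.
(3,3): S=405.9619. Δ = (V_up−V_dn)/(S_up−S_dn) = (0.0000−25.0000)/(548.0485−373.4849) = -0.1432. V = [p*·0.0000 + (1−p*)·25.0000]/1.22 = 6.1952. B = V − Δ·S = 64.3347.
(2,0): S=139.6560. Δ = (V_up−V_dn)/(S_up−S_dn) = (20.4918−20.4918)/(188.5356−128.4835) = 0.0000. V = [p*·20.4918 + (1−p*)·20.4918]/1.22 = 16.7966. B = V − Δ·S = 16.7966.
(2,1): S=204.9300. Δ = (V_up−V_dn)/(S_up−S_dn) = (20.4918−20.4918)/(276.6555−188.5356) = 0.0000. V = [p*·20.4918 + (1−p*)·20.4918]/1.22 = 16.7966. B = V − Δ·S = 16.7966.
(2,2): S=300.7125. Δ = (V_up−V_dn)/(S_up−S_dn) = (6.1952−20.4918)/(405.9619−276.6555) = -0.1106. V = [p*·6.1952 + (1−p*)·20.4918]/1.22 = 8.6208. B = V − Δ·S = 41.8688.
(1,0): S=151.8000. Δ = (V_up−V_dn)/(S_up−S_dn) = (16.7966−16.7966)/(204.9300−139.6560) = 0.0000. V = [p*·16.7966 + (1−p*)·16.7966]/1.22 = 13.7677. B = V − Δ·S = 13.7677.
(1,1): S=222.7500. Δ = (V_up−V_dn)/(S_up−S_dn) = (8.6208−16.7966)/(300.7125−204.9300) = -0.0854. V = [p*·8.6208 + (1−p*)·16.7966]/1.22 = 9.0923. B = V − Δ·S = 28.1056.
(0,0): S=165.0000. Δ = (V_up−V_dn)/(S_up−S_dn) = (9.0923−13.7677)/(222.7500−151.8000) = -0.0659. V = [p*·9.0923 + (1−p*)·13.7677]/1.22 = 8.6113. B = V − Δ·S = 19.4843.
Verification: the root portfolio costs Δ(0,0)·S0 + B(0,0) = 8.6113, matching V0.

(0,0): Delta=-0.0659 Bond=19.4843
(1,0): Delta=0.0000 Bond=13.7677
(1,1): Delta=-0.0854 Bond=28.1056
(2,0): Delta=0.0000 Bond=16.7966
(2,1): Delta=0.0000 Bond=16.7966
(2,2): Delta=-0.1106 Bond=41.8688
(3,0): Delta=0.0000 Bond=20.4918
(3,1): Delta=0.0000 Bond=20.4918
(3,2): Delta=0.0000 Bond=20.4918
(3,3): Delta=-0.1432 Bond=64.3347
V0=8.6113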